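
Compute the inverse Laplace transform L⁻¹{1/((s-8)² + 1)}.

Using frequency shift, L⁻¹{1/((s-8)² + 1)} = e^(8t)·sin(t)

Final answer: e^(8t)·sin(t)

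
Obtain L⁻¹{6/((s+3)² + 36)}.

Form: b/((s-a)² + b²) → e^(at)sin(bt). With a=-3, b=6

Final answer: e^(-3t)·sin(6t)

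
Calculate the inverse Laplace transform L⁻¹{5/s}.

L⁻¹{c/s} = c, so L⁻¹{5/s} = 5

Final answer: 5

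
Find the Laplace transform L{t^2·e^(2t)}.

L{t^n·e^(at)} = n!/(s-a)^(n+1), so L{t^2·e^(2t)} = 2/(s-2)^3

Final answer: 2/(s-2)^3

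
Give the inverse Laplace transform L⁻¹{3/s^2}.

L⁻¹{n!/s^(n+1)} = t^n with n=1. So L⁻¹{1/s^2} = t, and L⁻¹{3/s^2} = (3/1)·t = 3·t

Final answer: 3·t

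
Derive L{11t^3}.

L{t^n} = n!/s^(n+1). So L{11t^3} = 11·3!/s^4 = 66/s^4

Final answer: 66/s^4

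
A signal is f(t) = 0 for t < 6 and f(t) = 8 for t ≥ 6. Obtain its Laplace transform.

f(t) = 8·u(t-6). L{u(t-6)} = e^(-6s)/s, so L{f(t)} = 8·e^(-6s)/s

Final answer: 8·e^(-6s)/s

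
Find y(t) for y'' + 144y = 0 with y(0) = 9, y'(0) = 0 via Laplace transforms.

L{y''} + 144L{y} = 0. s²Y - 9s - 0 + 144Y = 0. Y(s² + 144) = 9s. Y = (9s)/(s² + 144). Inverting: y(t) = 9cos(12t)

Final answer: y(t) = 9cos(12t)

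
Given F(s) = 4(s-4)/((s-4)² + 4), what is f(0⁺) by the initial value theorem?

f(0⁺) = lim_{s→∞} sF(s) = lim_{s→∞} 4s(s-4)/((s-4)² + 4) = 4

Final answer: 4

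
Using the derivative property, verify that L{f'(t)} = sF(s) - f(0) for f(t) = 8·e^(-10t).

f'(t) = -80e^(-10t). Direct: L{f'(t)} = -80/(s+10). Property: s·8/(s+10) - 8 = (8s - 8(s+10))/(s+10) = -80/(s+10). ✓

Final answer: -80/(s+10)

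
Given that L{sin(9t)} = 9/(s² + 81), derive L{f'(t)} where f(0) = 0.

L{f'(t)} = s·F(s) - f(0) = s·9/(s² + 81) - 0 = 9s/(s² + 81)

Final answer: 9s/(s² + 81)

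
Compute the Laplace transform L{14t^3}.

L{14t^3} = 14 · L{t^3} = 14 · 6/s^4 = 84/s^4

Final answer: 84/s^4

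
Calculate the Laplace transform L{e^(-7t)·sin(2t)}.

L{e^(at)·sin(ωt)} = ω/((s-a)² + ω²), so L{e^(-7t)·sin(2t)} = 2/((s+7)² + 4)

Final answer: 2/((s+7)² + 4)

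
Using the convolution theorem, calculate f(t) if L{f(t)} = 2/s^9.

2/s^9 = (2/s)·(1/s^8) = L{2}·L{t^7/5040}. By convolution, f(t) = 2*t^7/5040 = ∫₀ᵗ 2·τ^7/5040 dτ = 2·t^8/40320

Final answer: 2·t^8/40320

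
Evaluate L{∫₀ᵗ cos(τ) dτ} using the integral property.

L{∫₀ᵗ f(τ)dτ} = F(s)/s with F(s) = s/(s² + 1), so the result is (s/(s² + 1))/s = 1/(s² + 1)

Final answer: 1/(s² + 1)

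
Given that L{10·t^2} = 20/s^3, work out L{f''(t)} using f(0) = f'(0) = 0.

L{f''(t)} = s²F(s) - sf(0) - f'(0) = s²·20/s^3 - 0 - 0 = 20/s

Final answer: 20/s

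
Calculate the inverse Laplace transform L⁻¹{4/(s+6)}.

L⁻¹{1/(s-a)} = e^(at), so L⁻¹{1/(s+6)} = e^(-6t), and L⁻¹{4/(s+6)} = 4·e^(-6t)

Final answer: 4·e^(-6t)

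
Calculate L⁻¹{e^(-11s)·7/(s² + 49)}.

L⁻¹{7/(s² + 49)} = sin(7t). By the time shift theorem, L⁻¹{e^(-as)F(s)} = u(t-a)f(t-a) with a=11, so L⁻¹{e^(-11s)·7/(s² + 49)} = u(t-11)·sin(7(t-11))

Final answer: u(t-11)·sin(7(t-11))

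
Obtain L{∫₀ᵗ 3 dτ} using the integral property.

L{∫₀ᵗ f(τ)dτ} = F(s)/s with f(t) = 3. F(s) = 3/s, so L{∫₀ᵗ 3 dτ} = (3/s)/s = 3/s². (Check: ∫₀ᵗ 3 dτ = 3t.)

Final answer: 3/s²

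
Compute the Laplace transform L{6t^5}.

L{6t^5} = 6 · L{t^5} = 6 · 120/s^6 = 720/s^6

Final answer: 720/s^6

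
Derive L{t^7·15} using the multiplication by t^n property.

L{15} = 15/s. d^1/ds^1[1/s] = -1/s². d^2/ds^2[1/s] = 2/s^3. d^3/ds^3[1/s] = -6/s^4. d^4/ds^4[1/s] = 24/s^5. d^5/ds^5[1/s] = -120/s^6. d^6/ds^6[1/s] = 720/s^7. d^7/ds^7[1/s] = -5040/s^8. So L{t^7} = (-1)^{7}·-5040/s^8 = 5040/s^8. Then L{t^7·15} = 15·5040/s^8 = 75600/s^8

Final answer: 75600/s^8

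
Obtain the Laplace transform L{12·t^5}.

L{t^n} = n!/s^(n+1), so L{t^5} = 120/s^6. Then L{12·t^5} = 12·120/s^6 = 1440/s^6

Final answer: 1440/s^6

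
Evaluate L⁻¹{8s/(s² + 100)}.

This is the form c·s/(s² + a²) with a = 10, c = 8. L⁻¹ = 8·cos(10t)

Final answer: 8·cos(10t)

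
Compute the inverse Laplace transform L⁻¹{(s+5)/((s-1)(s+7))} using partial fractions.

Using partial fractions, f(t) = (6e^t + 2e^(-7t))/8

Final answer: (6e^t + 2e^(-7t))/8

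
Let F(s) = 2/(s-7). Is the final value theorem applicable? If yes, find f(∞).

sF(s) = 2s/(s-7) has a pole at s = 7 in the right half-plane. Theorem does NOT apply (unstable system; f(t) = 2·e^(7t) grows without bound).

Final answer: Not applicable (unstable)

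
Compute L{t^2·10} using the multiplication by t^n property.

L{10} = 10/s. d^1/ds^1[1/s] = -1/s². d^2/ds^2[1/s] = 2/s^3. So L{t^2} = (-1)^{2}·2/s^3 = 2/s^3. Then L{t^2·10} = 10·2/s^3 = 20/s^3

Final answer: 20/s^3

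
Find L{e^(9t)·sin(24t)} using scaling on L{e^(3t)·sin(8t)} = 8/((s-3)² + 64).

Scaling with a=3: L{e^(9t)·sin(24t)} = (1/3) · 8/((s/3-3)² + 64). Simplifying: 24/((s-9)² + 576)

Final answer: 24/((s-9)² + 576)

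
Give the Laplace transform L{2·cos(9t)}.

L{cos(ωt)} = s/(s² + ω²), so L{cos(9t)} = s/(s² + 81). Then L{2·cos(9t)} = 2·s/(s² + 81) = 2s/(s² + 81)

Final answer: 2s/(s² + 81)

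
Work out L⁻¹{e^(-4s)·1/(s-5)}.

L⁻¹{1/(s-5)} = e^(5t). By the time shift theorem, L⁻¹{e^(-as)F(s)} = u(t-a)f(t-a) with a=4, so L⁻¹{e^(-4s)·1/(s-5)} = u(t-4)·e^(5(t-4))

Final answer: u(t-4)·e^(5(t-4))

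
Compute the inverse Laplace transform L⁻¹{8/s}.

L⁻¹{c/s} = c, so L⁻¹{8/s} = 8

Final answer: 8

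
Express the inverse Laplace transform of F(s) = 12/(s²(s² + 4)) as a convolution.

12/(s²(s² + 4)) = (1/s²)·(12/(s² + 4)) = L{t}·L{6·sin(2t)}. So f(t) = t*(6·sin(2t)) = ∫₀ᵗ 6τ·sin(2(t-τ)) dτ

Final answer: ∫₀ᵗ 6τ·sin(2(t-τ)) dτ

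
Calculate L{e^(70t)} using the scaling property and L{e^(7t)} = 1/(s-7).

Using L{f(at)} = (1/a)F(s/a) with a=10 and f(t) = e^(7t): L{e^(70t)} = (1/10) · 1/((s/10)-7) = (1/10) · 10/(s-70) = 1/(s-70)

Final answer: 1/(s-70)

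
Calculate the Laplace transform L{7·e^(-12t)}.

L{e^(at)} = 1/(s-a), so L{e^(-12t)} = 1/(s+12). Then L{7·e^(-12t)} = 7/(s+12)

Final answer: 7/(s+12)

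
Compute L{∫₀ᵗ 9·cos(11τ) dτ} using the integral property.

L{∫₀ᵗ f(τ)dτ} = F(s)/s with F(s) = 9s/(s² + 121), so the result is (9s/(s² + 121))/s = 9/(s² + 121)

Final answer: 9/(s² + 121)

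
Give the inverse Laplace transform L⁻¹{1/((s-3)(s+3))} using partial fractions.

Decompose: A/(s-3) + B/(s+3). A = 1/6, B = -1/6. f(t) = (e^(3t) - e^(-3t))/6

Final answer: (e^(3t) - e^(-3t))/6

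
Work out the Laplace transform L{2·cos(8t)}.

L{cos(ωt)} = s/(s² + ω²), so L{cos(8t)} = s/(s² + 64). Then L{2·cos(8t)} = 2·s/(s² + 64) = 2s/(s² + 64)

Final answer: 2s/(s² + 64)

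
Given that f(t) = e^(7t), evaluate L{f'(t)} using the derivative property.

f(0) = 1, F(s) = 1/(s-7). L{f'(t)} = s·F(s) - f(0) = s/(s-7) - 1 = (s - (s-7))/(s-7) = 7/(s-7)

Final answer: 7/(s-7)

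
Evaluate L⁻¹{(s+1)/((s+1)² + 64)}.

Using frequency shift: L⁻¹{(s-a)/((s-a)² + b²)} = e^(at)cos(bt). Here a=-1, b=8

Final answer: e^(-t)·cos(8t)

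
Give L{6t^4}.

L{t^n} = n!/s^(n+1). So L{6t^4} = 6·4!/s^5 = 144/s^5

Final answer: 144/s^5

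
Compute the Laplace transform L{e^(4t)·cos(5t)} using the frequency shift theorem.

Frequency shift: L{e^(at)f(t)} = F(s-a). L{e^(4t)·cos(5t)} = (s-4)/((s-4)² + 25)

Final answer: (s-4)/((s-4)² + 25)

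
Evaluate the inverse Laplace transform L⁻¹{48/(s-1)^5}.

L⁻¹{n!/(s-a)^(n+1)} = t^n·e^(at) with n=4, a=1. So L⁻¹{24/(s-1)^5} = t^4·e^t, and L⁻¹{48/(s-1)^5} = (48/24)·t^4·e^t = 2·t^4·e^t

Final answer: 2·t^4·e^t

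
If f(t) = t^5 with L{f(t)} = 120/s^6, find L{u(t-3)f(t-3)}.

Time shift theorem: L{u(t-a)f(t-a)} = e^(-as)F(s). Here a=3, F(s) = 120/s^6, so L{u(t-3)f(t-3)} = e^(-3s)·120/s^6

Final answer: e^(-3s)·120/s^6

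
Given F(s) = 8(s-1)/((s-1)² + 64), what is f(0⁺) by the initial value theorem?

f(0⁺) = lim_{s→∞} sF(s) = lim_{s→∞} 8s(s-1)/((s-1)² + 64) = 8

Final answer: 8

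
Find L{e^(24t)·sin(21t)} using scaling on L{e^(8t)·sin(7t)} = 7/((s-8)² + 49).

Scaling with a=3: L{e^(24t)·sin(21t)} = (1/3) · 7/((s/3-8)² + 49). Simplifying: 21/((s-24)² + 441)

Final answer: 21/((s-24)² + 441)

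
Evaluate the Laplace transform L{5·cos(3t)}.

L{cos(ωt)} = s/(s² + ω²), so L{cos(3t)} = s/(s² + 9). Then L{5·cos(3t)} = 5·s/(s² + 9) = 5s/(s² + 9)

Final answer: 5s/(s² + 9)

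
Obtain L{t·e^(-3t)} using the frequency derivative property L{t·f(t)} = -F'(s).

L{e^(-3t)} = 1/(s+3). By frequency derivative: L{t·e^(-3t)} = -d/ds[1/(s+3)] = -(-1)/(s+3)² = 1/(s+3)²

Final answer: 1/(s+3)²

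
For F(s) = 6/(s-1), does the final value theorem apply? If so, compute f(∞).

sF(s) = 6s/(s-1) has a pole at s = 1 in the right half-plane. Theorem does NOT apply (unstable system; f(t) = 6·e^t grows without bound).

Final answer: Not applicable (unstable)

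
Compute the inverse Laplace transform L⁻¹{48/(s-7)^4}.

L⁻¹{n!/(s-a)^(n+1)} = t^n·e^(at) with n=3, a=7. So L⁻¹{6/(s-7)^4} = t^3·e^(7t), and L⁻¹{48/(s-7)^4} = (48/6)·t^3·e^(7t) = 8·t^3·e^(7t)

Final answer: 8·t^3·e^(7t)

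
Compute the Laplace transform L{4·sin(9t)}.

L{sin(ωt)} = ω/(s² + ω²), so L{sin(9t)} = 9/(s² + 81). Then L{4·sin(9t)} = 4·9/(s² + 81) = 36/(s² + 81)

Final answer: 36/(s² + 81)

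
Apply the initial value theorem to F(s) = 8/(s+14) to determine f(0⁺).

f(0⁺) = lim_{s→∞} s·8/(s+14) = lim_{s→∞} 8s/(s+14) = 8

Final answer: 8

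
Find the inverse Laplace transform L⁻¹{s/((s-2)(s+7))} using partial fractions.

Using partial fractions, f(t) = (2e^(2t) + 7e^(-7t))/9

Final answer: (2e^(2t) + 7e^(-7t))/9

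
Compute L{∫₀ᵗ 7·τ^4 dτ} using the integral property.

L{∫₀ᵗ f(τ)dτ} = F(s)/s with f(t) = 7t^4. F(s) = 168/s^5, so L{∫₀ᵗ 7·τ^4 dτ} = (168/s^5)/s = 168/s^6. (Check: ∫₀ᵗ 7·τ^4 dτ = 7t^5/5.)

Final answer: 168/s^6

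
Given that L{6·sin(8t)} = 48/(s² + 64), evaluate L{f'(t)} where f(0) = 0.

L{f'(t)} = s·F(s) - f(0) = s·48/(s² + 64) - 0 = 48s/(s² + 64)

Final answer: 48s/(s² + 64)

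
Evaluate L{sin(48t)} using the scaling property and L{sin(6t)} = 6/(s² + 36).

Using L{f(at)} = (1/a)F(s/a) with a=8: L{sin(48t)} = (1/8) · 6/((s/8)² + 36) = (1/8) · 6·64/(s² + 2304) = 48/(s² + 2304)

Final answer: 48/(s² + 2304)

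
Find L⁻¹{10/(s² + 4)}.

This is the form c·a/(s² + a²) with a = 2, c = 5. L⁻¹ = 5·sin(2t)

Final answer: 5·sin(2t)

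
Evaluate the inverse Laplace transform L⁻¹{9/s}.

L⁻¹{c/s} = c, so L⁻¹{9/s} = 9

Final answer: 9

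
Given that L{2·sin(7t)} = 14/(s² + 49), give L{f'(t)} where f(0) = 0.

L{f'(t)} = s·F(s) - f(0) = s·14/(s² + 49) - 0 = 14s/(s² + 49)

Final answer: 14s/(s² + 49)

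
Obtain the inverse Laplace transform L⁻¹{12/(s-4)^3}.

L⁻¹{n!/(s-a)^(n+1)} = t^n·e^(at) with n=2, a=4. So L⁻¹{2/(s-4)^3} = t^2·e^(4t), and L⁻¹{12/(s-4)^3} = (12/2)·t^2·e^(4t) = 6·t^2·e^(4t)

Final answer: 6·t^2·e^(4t)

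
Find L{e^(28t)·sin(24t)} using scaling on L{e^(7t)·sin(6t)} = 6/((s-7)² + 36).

Scaling with a=4: L{e^(28t)·sin(24t)} = (1/4) · 6/((s/4-7)² + 36). Simplifying: 24/((s-28)² + 576)

Final answer: 24/((s-28)² + 576)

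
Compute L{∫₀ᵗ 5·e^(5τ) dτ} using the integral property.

L{∫₀ᵗ f(τ)dτ} = F(s)/s with F(s) = 5/(s-5), so L{∫₀ᵗ 5·e^(5τ) dτ} = 5/(s(s-5))

Final answer: 5/(s(s-5))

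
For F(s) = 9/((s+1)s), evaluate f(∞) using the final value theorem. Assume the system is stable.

f(∞) = lim_{s→0} sF(s) = lim_{s→0} 9/(s+1) = 9

Final answer: 9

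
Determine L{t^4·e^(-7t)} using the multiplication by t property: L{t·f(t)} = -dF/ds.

Using L{t^n·e^(at)} = n!/(s-a)^(n+1), L{t^4·e^(-7t)} = 24/(s+7)^5

Final answer: 24/(s+7)^5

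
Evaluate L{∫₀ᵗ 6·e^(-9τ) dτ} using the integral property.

L{∫₀ᵗ f(τ)dτ} = F(s)/s with F(s) = 6/(s+9), so L{∫₀ᵗ 6·e^(-9τ) dτ} = 6/(s(s+9))

Final answer: 6/(s(s+9))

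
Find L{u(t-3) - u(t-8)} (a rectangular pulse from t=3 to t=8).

L{u(t-a)} = e^(-as)/s. L{u(t-3) - u(t-8)} = (e^(-3s) - e^(-8s))/s

Final answer: (e^(-3s) - e^(-8s))/s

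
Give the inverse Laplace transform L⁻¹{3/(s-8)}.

L⁻¹{1/(s-a)} = e^(at), so L⁻¹{1/(s-8)} = e^(8t), and L⁻¹{3/(s-8)} = 3·e^(8t)

Final answer: 3·e^(8t)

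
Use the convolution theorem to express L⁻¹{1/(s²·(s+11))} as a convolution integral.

1/(s²·(s+11)) = (1/s^2)·(1/(s+11)) = L{t}·L{e^(-11t)}. So f(t) = t*e^(-11t) = ∫₀ᵗ τ·e^(-11(t-τ)) dτ

Final answer: ∫₀ᵗ τ·e^(-11(t-τ)) dτ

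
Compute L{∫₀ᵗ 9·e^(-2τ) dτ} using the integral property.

L{∫₀ᵗ f(τ)dτ} = F(s)/s with F(s) = 9/(s+2), so L{∫₀ᵗ 9·e^(-2τ) dτ} = 9/(s(s+2))

Final answer: 9/(s(s+2))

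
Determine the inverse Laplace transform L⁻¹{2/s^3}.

L⁻¹{n!/s^(n+1)} = t^n with n=2. So L⁻¹{2/s^3} = t^2

Final answer: t^2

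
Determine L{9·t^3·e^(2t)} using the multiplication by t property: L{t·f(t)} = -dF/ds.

Using L{t^n·e^(at)} = n!/(s-a)^(n+1), L{t^3·e^(2t)} = 6/(s-2)^4, so L{9·t^3·e^(2t)} = 9·6/(s-2)^4 = 54/(s-2)^4

Final answer: 54/(s-2)^4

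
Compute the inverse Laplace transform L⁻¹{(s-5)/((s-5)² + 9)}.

Using frequency shift, L⁻¹{(s-5)/((s-5)² + 9)} = e^(5t)·cos(3t)

Final answer: e^(5t)·cos(3t)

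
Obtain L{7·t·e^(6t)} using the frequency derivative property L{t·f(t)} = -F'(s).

L{e^(6t)} = 1/(s-6). By frequency derivative: L{t·e^(6t)} = -d/ds[1/(s-6)] = -(-1)/(s-6)² = 1/(s-6)². Then L{7·t·e^(6t)} = 7·1/(s-6)² = 7/(s-6)²

Final answer: 7/(s-6)²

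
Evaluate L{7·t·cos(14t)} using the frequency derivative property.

L{cos(14t)} = s/(s² + 196). Derivative: d/ds[s/(s² + 196)] = [(s² + 196) - s·2s]/(s² + 196)² = (196 - s²)/(s² + 196)². So L{t·cos(14t)} = -F'(s) = (s² - 196)/(s² + 196)². Then L{7·t·cos(14t)} = 7·(s² - 196)/(s² + 196)²

Final answer: 7·(s² - 196)/(s² + 196)²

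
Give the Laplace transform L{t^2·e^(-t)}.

L{t^n·e^(at)} = n!/(s-a)^(n+1), so L{t^2·e^(-t)} = 2/(s+1)^3

Final answer: 2/(s+1)^3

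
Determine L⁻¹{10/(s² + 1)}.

This is the form c·a/(s² + a²) with a = 1, c = 10. L⁻¹ = 10·sin(t)

Final answer: 10·sin(t)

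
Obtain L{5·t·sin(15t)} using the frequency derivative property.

L{sin(15t)} = 15/(s² + 225). By L{t·f(t)} = -F'(s): -d/ds[15/(s² + 225)] = -(15)·(-2s)/(s² + 225)² = 30s/(s² + 225)². Then L{5·t·sin(15t)} = 5·30s/(s² + 225)² = 150s/(s² + 225)²

Final answer: 150s/(s² + 225)²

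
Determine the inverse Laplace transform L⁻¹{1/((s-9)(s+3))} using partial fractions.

Decompose: A/(s-9) + B/(s+3). A = 1/12, B = -1/12. f(t) = (e^(9t) - e^(-3t))/12

Final answer: (e^(9t) - e^(-3t))/12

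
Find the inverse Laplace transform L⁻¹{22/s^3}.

L⁻¹{n!/s^(n+1)} = t^n with n=2. So L⁻¹{2/s^3} = t^2, and L⁻¹{22/s^3} = (22/2)·t^2 = 11·t^2

Final answer: 11·t^2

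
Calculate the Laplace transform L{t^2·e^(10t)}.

L{t^n·e^(at)} = n!/(s-a)^(n+1), so L{t^2·e^(10t)} = 2/(s-10)^3

Final answer: 2/(s-10)^3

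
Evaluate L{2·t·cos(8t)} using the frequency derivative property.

L{cos(8t)} = s/(s² + 64). Derivative: d/ds[s/(s² + 64)] = [(s² + 64) - s·2s]/(s² + 64)² = (64 - s²)/(s² + 64)². So L{t·cos(8t)} = -F'(s) = (s² - 64)/(s² + 64)². Then L{2·t·cos(8t)} = 2·(s² - 64)/(s² + 64)²

Final answer: 2·(s² - 64)/(s² + 64)²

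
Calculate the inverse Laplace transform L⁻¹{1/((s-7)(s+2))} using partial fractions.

Decompose: A/(s-7) + B/(s+2). A = 1/9, B = -1/9. f(t) = (e^(7t) - e^(-2t))/9

Final answer: (e^(7t) - e^(-2t))/9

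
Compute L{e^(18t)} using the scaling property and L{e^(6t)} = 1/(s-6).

Using L{f(at)} = (1/a)F(s/a) with a=3 and f(t) = e^(6t): L{e^(18t)} = (1/3) · 1/((s/3)-6) = (1/3) · 3/(s-18) = 1/(s-18)

Final answer: 1/(s-18)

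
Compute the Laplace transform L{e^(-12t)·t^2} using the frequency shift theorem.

L{e^(at)·t^n} = n!/(s-a)^(n+1), so L{e^(-12t)·t^2} = 2/(s+12)^3

Final answer: 2/(s+12)^3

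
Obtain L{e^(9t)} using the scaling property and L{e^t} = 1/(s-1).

Using L{f(at)} = (1/a)F(s/a) with a=9 and f(t) = e^t: L{e^(9t)} = (1/9) · 1/((s/9)-1) = (1/9) · 9/(s-9) = 1/(s-9)

Final answer: 1/(s-9)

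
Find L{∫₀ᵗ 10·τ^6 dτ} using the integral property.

L{∫₀ᵗ f(τ)dτ} = F(s)/s with f(t) = 10t^6. F(s) = 7200/s^7, so L{∫₀ᵗ 10·τ^6 dτ} = (7200/s^7)/s = 7200/s^8. (Check: ∫₀ᵗ 10·τ^6 dτ = 10t^7/7.)

Final answer: 7200/s^8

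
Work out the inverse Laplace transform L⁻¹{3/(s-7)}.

L⁻¹{1/(s-a)} = e^(at), so L⁻¹{1/(s-7)} = e^(7t), and L⁻¹{3/(s-7)} = 3·e^(7t)

Final answer: 3·e^(7t)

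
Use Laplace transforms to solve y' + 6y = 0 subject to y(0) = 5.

L{y'} + 6L{y} = 0. sY - 5 + 6Y = 0. Y(s+6) = 5. Y = 5/(s+6)

Final answer: y(t) = 5e^(-6t)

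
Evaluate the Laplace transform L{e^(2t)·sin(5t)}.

L{e^(at)·sin(ωt)} = ω/((s-a)² + ω²), so L{e^(2t)·sin(5t)} = 5/((s-2)² + 25)

Final answer: 5/((s-2)² + 25)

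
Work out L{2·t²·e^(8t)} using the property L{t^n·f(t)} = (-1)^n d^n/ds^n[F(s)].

L{e^(8t)} = 1/(s-8). d/ds[1/(s-8)] = -1/(s-8)². d²/ds²[1/(s-8)] = 2/(s-8)³. So L{t²·e^(8t)} = (-1)² · 2/(s-8)³ = 2/(s-8)³. Then L{2·t²·e^(8t)} = 2·2/(s-8)³ = 4/(s-8)³

Final answer: 4/(s-8)³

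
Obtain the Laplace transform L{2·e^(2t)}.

L{e^(at)} = 1/(s-a), so L{e^(2t)} = 1/(s-2). Then L{2·e^(2t)} = 2/(s-2)

Final answer: 2/(s-2)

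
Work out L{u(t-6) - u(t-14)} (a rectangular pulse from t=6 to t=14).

L{u(t-a)} = e^(-as)/s. L{u(t-6) - u(t-14)} = (e^(-6s) - e^(-14s))/s

Final answer: (e^(-6s) - e^(-14s))/s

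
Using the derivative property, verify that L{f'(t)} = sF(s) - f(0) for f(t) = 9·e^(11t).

f'(t) = 99e^(11t). Direct: L{f'(t)} = 99/(s-11). Property: s·9/(s-11) - 9 = (9s - 9(s-11))/(s-11) = 99/(s-11). ✓

Final answer: 99/(s-11)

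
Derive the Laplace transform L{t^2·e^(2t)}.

L{t^n·e^(at)} = n!/(s-a)^(n+1), so L{t^2·e^(2t)} = 2/(s-2)^3

Final answer: 2/(s-2)^3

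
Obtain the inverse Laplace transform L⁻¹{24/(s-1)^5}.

L⁻¹{n!/(s-a)^(n+1)} = t^n·e^(at), so L⁻¹{24/(s-1)^5} = t^4·e^t

Final answer: t^4·e^t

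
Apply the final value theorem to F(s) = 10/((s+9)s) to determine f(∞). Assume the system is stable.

f(∞) = lim_{s→0} sF(s) = lim_{s→0} 10/(s+9) = 10/9

Final answer: 10/9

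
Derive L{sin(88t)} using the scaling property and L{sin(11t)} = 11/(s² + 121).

Using L{f(at)} = (1/a)F(s/a) with a=8: L{sin(88t)} = (1/8) · 11/((s/8)² + 121) = (1/8) · 11·64/(s² + 7744) = 88/(s² + 7744)

Final answer: 88/(s² + 7744)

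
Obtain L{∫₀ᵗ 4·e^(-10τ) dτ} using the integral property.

L{∫₀ᵗ f(τ)dτ} = F(s)/s with F(s) = 4/(s+10), so L{∫₀ᵗ 4·e^(-10τ) dτ} = 4/(s(s+10))

Final answer: 4/(s(s+10))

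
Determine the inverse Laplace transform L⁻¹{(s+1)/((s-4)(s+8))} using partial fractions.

Using partial fractions, f(t) = (5e^(4t) + 7e^(-8t))/12

Final answer: (5e^(4t) + 7e^(-8t))/12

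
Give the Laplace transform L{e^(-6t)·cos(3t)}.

L{e^(at)·cos(ωt)} = (s-a)/((s-a)² + ω²), so L{e^(-6t)·cos(3t)} = (s+6)/((s+6)² + 9)

Final answer: (s+6)/((s+6)² + 9)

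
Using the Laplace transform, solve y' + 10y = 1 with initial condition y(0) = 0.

sY + 10Y = 1/s. Y = 1/(s(s+10)). Partial fractions: Y = 1/10/s - 1/10/(s+10)

Final answer: y(t) = 1/10(1 - e^(-10t))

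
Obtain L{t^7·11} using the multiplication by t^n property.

L{11} = 11/s. d^1/ds^1[1/s] = -1/s². d^2/ds^2[1/s] = 2/s^3. d^3/ds^3[1/s] = -6/s^4. d^4/ds^4[1/s] = 24/s^5. d^5/ds^5[1/s] = -120/s^6. d^6/ds^6[1/s] = 720/s^7. d^7/ds^7[1/s] = -5040/s^8. So L{t^7} = (-1)^{7}·-5040/s^8 = 5040/s^8. Then L{t^7·11} = 11·5040/s^8 = 55440/s^8

Final answer: 55440/s^8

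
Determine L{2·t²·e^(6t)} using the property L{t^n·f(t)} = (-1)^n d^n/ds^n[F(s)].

L{e^(6t)} = 1/(s-6). d/ds[1/(s-6)] = -1/(s-6)². d²/ds²[1/(s-6)] = 2/(s-6)³. So L{t²·e^(6t)} = (-1)² · 2/(s-6)³ = 2/(s-6)³. Then L{2·t²·e^(6t)} = 2·2/(s-6)³ = 4/(s-6)³

Final answer: 4/(s-6)³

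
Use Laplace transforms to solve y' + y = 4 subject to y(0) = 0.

sY + Y = 4/s. Y = 4/(s(s+1)). Partial fractions: Y = 4/s - 4/(s+1)

Final answer: y(t) = 4(1 - e^(-t))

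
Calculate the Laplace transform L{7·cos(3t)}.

L{cos(ωt)} = s/(s² + ω²), so L{cos(3t)} = s/(s² + 9). Then L{7·cos(3t)} = 7·s/(s² + 9) = 7s/(s² + 9)

Final answer: 7s/(s² + 9)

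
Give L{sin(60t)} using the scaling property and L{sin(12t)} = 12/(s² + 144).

Using L{f(at)} = (1/a)F(s/a) with a=5: L{sin(60t)} = (1/5) · 12/((s/5)² + 144) = (1/5) · 12·25/(s² + 3600) = 60/(s² + 3600)

Final answer: 60/(s² + 3600)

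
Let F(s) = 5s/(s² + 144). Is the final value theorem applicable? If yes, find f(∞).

The final value theorem requires all poles of sF(s) in the left half-plane. sF(s) = 5s²/(s² + 144) has poles at s = ±12i (imaginary axis). Theorem does NOT apply (oscillatory system).

Final answer: Not applicable (oscillatory)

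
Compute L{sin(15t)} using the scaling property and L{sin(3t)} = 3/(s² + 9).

Using L{f(at)} = (1/a)F(s/a) with a=5: L{sin(15t)} = (1/5) · 3/((s/5)² + 9) = (1/5) · 3·25/(s² + 225) = 15/(s² + 225)

Final answer: 15/(s² + 225)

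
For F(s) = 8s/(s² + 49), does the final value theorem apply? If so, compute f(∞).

The final value theorem requires all poles of sF(s) in the left half-plane. sF(s) = 8s²/(s² + 49) has poles at s = ±7i (imaginary axis). Theorem does NOT apply (oscillatory system).

Final answer: Not applicable (oscillatory)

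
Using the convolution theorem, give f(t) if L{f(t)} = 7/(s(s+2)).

7/(s(s+2)) = (7/s)·(1/(s+2)) = L{7}·L{e^(-2t)}. By convolution, f(t) = 7*e^(-2t) = ∫₀ᵗ 7·e^(-2τ) dτ = 7·(1 - e^(-2t))/2

Final answer: 7·(1 - e^(-2t))/2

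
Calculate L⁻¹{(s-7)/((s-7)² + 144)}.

Using frequency shift: L⁻¹{(s-a)/((s-a)² + b²)} = e^(at)cos(bt). Here a=7, b=12

Final answer: e^(7t)·cos(12t)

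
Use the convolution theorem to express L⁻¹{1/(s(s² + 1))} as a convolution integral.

1/(s(s² + 1)) = (1/s)·(1/(s² + 1)) = L{1}·L{sin(t)}. So f(t) = 1*(sin(t)) = ∫₀ᵗ sin(τ) dτ

Final answer: ∫₀ᵗ sin(τ) dτ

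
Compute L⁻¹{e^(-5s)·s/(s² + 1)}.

L⁻¹{s/(s² + 1)} = cos(t). By the time shift theorem, L⁻¹{e^(-as)F(s)} = u(t-a)f(t-a) with a=5, so L⁻¹{e^(-5s)·s/(s² + 1)} = u(t-5)·cos((t-5))

Final answer: u(t-5)·cos((t-5))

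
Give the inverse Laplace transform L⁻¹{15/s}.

L⁻¹{c/s} = c, so L⁻¹{15/s} = 15

Final answer: 15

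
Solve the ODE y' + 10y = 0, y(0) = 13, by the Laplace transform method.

L{y'} + 10L{y} = 0. sY - 13 + 10Y = 0. Y(s+10) = 13. Y = 13/(s+10)

Final answer: y(t) = 13e^(-10t)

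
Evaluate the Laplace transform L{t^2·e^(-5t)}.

L{t^n·e^(at)} = n!/(s-a)^(n+1), so L{t^2·e^(-5t)} = 2/(s+5)^3

Final answer: 2/(s+5)^3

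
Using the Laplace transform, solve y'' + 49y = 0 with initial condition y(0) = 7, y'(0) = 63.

L{y''} + 49L{y} = 0. s²Y - 7s - 63 + 49Y = 0. Y(s² + 49) = 7s + 63. Y = (7s + 63)/(s² + 49). Inverting: y(t) = 7cos(7t) + 9sin(7t)

Final answer: y(t) = 7cos(7t) + 9sin(7t)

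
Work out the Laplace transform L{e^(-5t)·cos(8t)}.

L{e^(at)·cos(ωt)} = (s-a)/((s-a)² + ω²), so L{e^(-5t)·cos(8t)} = (s+5)/((s+5)² + 64)

Final answer: (s+5)/((s+5)² + 64)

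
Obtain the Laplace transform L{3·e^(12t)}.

L{e^(at)} = 1/(s-a), so L{e^(12t)} = 1/(s-12). Then L{3·e^(12t)} = 3/(s-12)

Final answer: 3/(s-12)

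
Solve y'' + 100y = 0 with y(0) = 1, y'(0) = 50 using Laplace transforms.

L{y''} + 100L{y} = 0. s²Y - s - 50 + 100Y = 0. Y(s² + 100) = s + 50. Y = (s + 50)/(s² + 100). Inverting: y(t) = cos(10t) + 5sin(10t)

Final answer: y(t) = cos(10t) + 5sin(10t)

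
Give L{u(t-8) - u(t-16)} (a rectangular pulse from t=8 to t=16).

L{u(t-a)} = e^(-as)/s. L{u(t-8) - u(t-16)} = (e^(-8s) - e^(-16s))/s

Final answer: (e^(-8s) - e^(-16s))/s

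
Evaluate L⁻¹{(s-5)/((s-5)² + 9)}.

Using frequency shift: L⁻¹{(s-a)/((s-a)² + b²)} = e^(at)cos(bt). Here a=5, b=3

Final answer: e^(5t)·cos(3t)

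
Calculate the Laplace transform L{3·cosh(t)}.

L{cosh(ωt)} = s/(s² - ω²), so L{cosh(t)} = s/(s² - 1). Then L{3·cosh(t)} = 3·s/(s² - 1) = 3s/(s² - 1)

Final answer: 3s/(s² - 1)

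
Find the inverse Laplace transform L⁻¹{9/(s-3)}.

L⁻¹{1/(s-a)} = e^(at), so L⁻¹{1/(s-3)} = e^(3t), and L⁻¹{9/(s-3)} = 9·e^(3t)

Final answer: 9·e^(3t)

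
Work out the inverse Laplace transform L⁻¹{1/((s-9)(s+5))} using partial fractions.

Decompose: A/(s-9) + B/(s+5). A = 1/14, B = -1/14. f(t) = (e^(9t) - e^(-5t))/14

Final answer: (e^(9t) - e^(-5t))/14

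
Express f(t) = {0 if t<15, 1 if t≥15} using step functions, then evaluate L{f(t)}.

f(t) = u(t-15). L{u(t-15)} = e^(-15s)/s, so L{f(t)} = e^(-15s)/s

Final answer: e^(-15s)/s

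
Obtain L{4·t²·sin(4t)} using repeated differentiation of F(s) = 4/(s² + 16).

F(s) = 4/(s² + 16). F'(s) = -8s/(s² + 16)². F''(s) = -8(16 - 3s²)/(s² + 16)³ = (24s² - 128)/(s² + 16)³. So L{t²·sin(4t)} = (-1)² F''(s) = (24s² - 128)/(s² + 16)³. Then L{4·t²·sin(4t)} = 4·(24s² - 128)/(s² + 16)³ = (96s² - 512)/(s² + 16)³

Final answer: (96s² - 512)/(s² + 16)³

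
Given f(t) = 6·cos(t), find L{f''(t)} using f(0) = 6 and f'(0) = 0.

F(s) = 6s/(s² + 1). L{f''(t)} = s²F(s) - sf(0) - f'(0) = 6s³/(s² + 1) - 6s = (6s³ - 6s(s² + 1))/(s² + 1) = -6s/(s² + 1)

Final answer: -6s/(s² + 1)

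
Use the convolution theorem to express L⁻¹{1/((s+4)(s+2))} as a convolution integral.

1/((s+4)(s+2)) = (1/(s+4))·(1/(s+2)) = L{e^(-4t)}·L{e^(-2t)}. So f(t) = e^(-4t)*e^(-2t) = ∫₀ᵗ e^(-4τ)·e^(-2(t-τ)) dτ

Final answer: ∫₀ᵗ e^(-4τ)·e^(-2(t-τ)) dτ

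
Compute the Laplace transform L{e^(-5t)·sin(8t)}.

L{e^(at)·sin(ωt)} = ω/((s-a)² + ω²), so L{e^(-5t)·sin(8t)} = 8/((s+5)² + 64)

Final answer: 8/((s+5)² + 64)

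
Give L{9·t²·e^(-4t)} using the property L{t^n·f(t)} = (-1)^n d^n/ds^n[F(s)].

L{e^(-4t)} = 1/(s+4). d/ds[1/(s+4)] = -1/(s+4)². d²/ds²[1/(s+4)] = 2/(s+4)³. So L{t²·e^(-4t)} = (-1)² · 2/(s+4)³ = 2/(s+4)³. Then L{9·t²·e^(-4t)} = 9·2/(s+4)³ = 18/(s+4)³

Final answer: 18/(s+4)³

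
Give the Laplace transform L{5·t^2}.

L{t^n} = n!/s^(n+1), so L{t^2} = 2/s^3. Then L{5·t^2} = 5·2/s^3 = 10/s^3

Final answer: 10/s^3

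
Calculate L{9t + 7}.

L{9t + 7} = 9·L{t} + 7·L{1} = 9/s² + 7/s

Final answer: 9/s² + 7/s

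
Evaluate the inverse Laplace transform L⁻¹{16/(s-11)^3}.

L⁻¹{n!/(s-a)^(n+1)} = t^n·e^(at) with n=2, a=11. So L⁻¹{2/(s-11)^3} = t^2·e^(11t), and L⁻¹{16/(s-11)^3} = (16/2)·t^2·e^(11t) = 8·t^2·e^(11t)

Final answer: 8·t^2·e^(11t)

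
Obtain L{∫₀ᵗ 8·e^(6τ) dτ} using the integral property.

L{∫₀ᵗ f(τ)dτ} = F(s)/s with F(s) = 8/(s-6), so L{∫₀ᵗ 8·e^(6τ) dτ} = 8/(s(s-6))

Final answer: 8/(s(s-6))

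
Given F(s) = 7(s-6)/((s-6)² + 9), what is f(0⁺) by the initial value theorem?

f(0⁺) = lim_{s→∞} sF(s) = lim_{s→∞} 7s(s-6)/((s-6)² + 9) = 7

Final answer: 7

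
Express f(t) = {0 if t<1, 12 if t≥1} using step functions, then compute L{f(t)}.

f(t) = 12·u(t-1). L{u(t-1)} = e^(-s)/s, so L{f(t)} = 12·e^(-s)/s

Final answer: 12·e^(-s)/s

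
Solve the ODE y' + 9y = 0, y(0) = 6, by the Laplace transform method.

L{y'} + 9L{y} = 0. sY - 6 + 9Y = 0. Y(s+9) = 6. Y = 6/(s+9)

Final answer: y(t) = 6e^(-9t)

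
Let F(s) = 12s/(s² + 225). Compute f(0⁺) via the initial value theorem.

f(0⁺) = lim_{s→∞} s·12s/(s² + 225) = lim_{s→∞} 12s²/(s² + 225) = 12

Final answer: 12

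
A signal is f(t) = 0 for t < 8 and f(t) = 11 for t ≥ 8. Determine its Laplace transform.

f(t) = 11·u(t-8). L{u(t-8)} = e^(-8s)/s, so L{f(t)} = 11·e^(-8s)/s

Final answer: 11·e^(-8s)/s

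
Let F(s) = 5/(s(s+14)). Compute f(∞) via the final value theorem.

f(∞) = lim_{s→0} s·5/(s(s+14)) = lim_{s→0} 5/(s+14) = 5/14 = 5/14

Final answer: 5/14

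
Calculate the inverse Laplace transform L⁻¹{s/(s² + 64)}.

L⁻¹{s/(s² + 64)} = cos(8t)

Final answer: cos(8t)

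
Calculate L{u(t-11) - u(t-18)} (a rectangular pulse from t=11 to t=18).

L{u(t-a)} = e^(-as)/s. L{u(t-11) - u(t-18)} = (e^(-11s) - e^(-18s))/s

Final answer: (e^(-11s) - e^(-18s))/s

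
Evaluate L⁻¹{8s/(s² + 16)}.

This is the form c·s/(s² + a²) with a = 4, c = 8. L⁻¹ = 8·cos(4t)

Final answer: 8·cos(4t)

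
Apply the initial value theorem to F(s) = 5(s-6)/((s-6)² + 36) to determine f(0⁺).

f(0⁺) = lim_{s→∞} sF(s) = lim_{s→∞} 5s(s-6)/((s-6)² + 36) = 5

Final answer: 5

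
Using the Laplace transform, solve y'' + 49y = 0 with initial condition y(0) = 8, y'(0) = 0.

L{y''} + 49L{y} = 0. s²Y - 8s - 0 + 49Y = 0. Y(s² + 49) = 8s. Y = (8s)/(s² + 49). Inverting: y(t) = 8cos(7t)

Final answer: y(t) = 8cos(7t)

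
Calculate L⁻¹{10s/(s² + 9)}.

This is the form c·s/(s² + a²) with a = 3, c = 10. L⁻¹ = 10·cos(3t)

Final answer: 10·cos(3t)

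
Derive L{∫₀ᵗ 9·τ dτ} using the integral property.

L{∫₀ᵗ f(τ)dτ} = F(s)/s with f(t) = 9t. F(s) = 9/s^2, so L{∫₀ᵗ 9·τ dτ} = (9/s^2)/s = 9/s^3. (Check: ∫₀ᵗ 9·τ dτ = 9t^2/2.)

Final answer: 9/s^3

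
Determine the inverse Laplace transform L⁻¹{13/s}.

L⁻¹{c/s} = c, so L⁻¹{13/s} = 13

Final answer: 13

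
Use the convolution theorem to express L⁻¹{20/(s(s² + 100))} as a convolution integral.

20/(s(s² + 100)) = (1/s)·(20/(s² + 100)) = L{1}·L{2·sin(10t)}. So f(t) = 1*(2·sin(10t)) = ∫₀ᵗ 2·sin(10τ) dτ

Final answer: ∫₀ᵗ 2·sin(10τ) dτ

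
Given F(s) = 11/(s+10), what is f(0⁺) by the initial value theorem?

f(0⁺) = lim_{s→∞} s·11/(s+10) = lim_{s→∞} 11s/(s+10) = 11

Final answer: 11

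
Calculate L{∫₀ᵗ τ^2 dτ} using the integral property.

L{∫₀ᵗ f(τ)dτ} = F(s)/s with f(t) = t^2. F(s) = 2/s^3, so L{∫₀ᵗ τ^2 dτ} = (2/s^3)/s = 2/s^4. (Check: ∫₀ᵗ τ^2 dτ = t^3/3.)

Final answer: 2/s^4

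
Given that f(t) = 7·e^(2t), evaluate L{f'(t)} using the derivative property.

f(0) = 7, F(s) = 7/(s-2). L{f'(t)} = s·F(s) - f(0) = 7s/(s-2) - 7 = (7s - 7(s-2))/(s-2) = 14/(s-2)

Final answer: 14/(s-2)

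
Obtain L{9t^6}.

L{t^n} = n!/s^(n+1). So L{9t^6} = 9·6!/s^7 = 6480/s^7

Final answer: 6480/s^7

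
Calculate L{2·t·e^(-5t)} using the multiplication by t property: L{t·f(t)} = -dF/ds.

Using L{t^n·e^(at)} = n!/(s-a)^(n+1), L{t·e^(-5t)} = 1/(s+5)^2, so L{2·t·e^(-5t)} = 2·1/(s+5)^2 = 2/(s+5)^2

Final answer: 2/(s+5)^2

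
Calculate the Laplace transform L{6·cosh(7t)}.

L{cosh(ωt)} = s/(s² - ω²), so L{cosh(7t)} = s/(s² - 49). Then L{6·cosh(7t)} = 6·s/(s² - 49) = 6s/(s² - 49)

Final answer: 6s/(s² - 49)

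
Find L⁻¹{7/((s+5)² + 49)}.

Form: b/((s-a)² + b²) → e^(at)sin(bt). With a=-5, b=7

Final answer: e^(-5t)·sin(7t)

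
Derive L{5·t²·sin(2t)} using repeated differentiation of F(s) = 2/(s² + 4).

F(s) = 2/(s² + 4). F'(s) = -4s/(s² + 4)². F''(s) = -4(4 - 3s²)/(s² + 4)³ = (12s² - 16)/(s² + 4)³. So L{t²·sin(2t)} = (-1)² F''(s) = (12s² - 16)/(s² + 4)³. Then L{5·t²·sin(2t)} = 5·(12s² - 16)/(s² + 4)³ = (60s² - 80)/(s² + 4)³

Final answer: (60s² - 80)/(s² + 4)³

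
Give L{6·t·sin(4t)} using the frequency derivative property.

L{sin(4t)} = 4/(s² + 16). By L{t·f(t)} = -F'(s): -d/ds[4/(s² + 16)] = -(4)·(-2s)/(s² + 16)² = 8s/(s² + 16)². Then L{6·t·sin(4t)} = 6·8s/(s² + 16)² = 48s/(s² + 16)²

Final answer: 48s/(s² + 16)²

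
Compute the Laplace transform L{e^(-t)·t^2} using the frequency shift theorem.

L{e^(at)·t^n} = n!/(s-a)^(n+1), so L{e^(-t)·t^2} = 2/(s+1)^3

Final answer: 2/(s+1)^3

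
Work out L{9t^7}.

L{t^n} = n!/s^(n+1). So L{9t^7} = 9·7!/s^8 = 45360/s^8

Final answer: 45360/s^8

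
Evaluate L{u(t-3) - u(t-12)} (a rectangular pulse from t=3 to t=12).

L{u(t-a)} = e^(-as)/s. L{u(t-3) - u(t-12)} = (e^(-3s) - e^(-12s))/s

Final answer: (e^(-3s) - e^(-12s))/s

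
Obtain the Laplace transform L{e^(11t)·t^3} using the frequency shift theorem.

L{e^(at)·t^n} = n!/(s-a)^(n+1), so L{e^(11t)·t^3} = 6/(s-11)^4

Final answer: 6/(s-11)^4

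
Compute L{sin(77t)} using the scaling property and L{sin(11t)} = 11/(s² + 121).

Using L{f(at)} = (1/a)F(s/a) with a=7: L{sin(77t)} = (1/7) · 11/((s/7)² + 121) = (1/7) · 11·49/(s² + 5929) = 77/(s² + 5929)

Final answer: 77/(s² + 5929)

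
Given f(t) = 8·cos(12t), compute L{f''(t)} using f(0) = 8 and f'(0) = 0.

F(s) = 8s/(s² + 144). L{f''(t)} = s²F(s) - sf(0) - f'(0) = 8s³/(s² + 144) - 8s = (8s³ - 8s(s² + 144))/(s² + 144) = -1152s/(s² + 144)

Final answer: -1152s/(s² + 144)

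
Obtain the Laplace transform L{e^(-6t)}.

L{e^(at)} = 1/(s-a), so L{e^(-6t)} = 1/(s+6)

Final answer: 1/(s+6)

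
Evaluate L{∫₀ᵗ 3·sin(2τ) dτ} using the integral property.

L{∫₀ᵗ f(τ)dτ} = F(s)/s with F(s) = 6/(s² + 4), so the result is (6/(s² + 4))/s = 6/(s(s² + 4))

Final answer: 6/(s(s² + 4))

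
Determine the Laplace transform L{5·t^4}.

L{t^n} = n!/s^(n+1), so L{t^4} = 24/s^5. Then L{5·t^4} = 5·24/s^5 = 120/s^5

Final answer: 120/s^5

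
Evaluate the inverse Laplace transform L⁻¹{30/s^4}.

L⁻¹{n!/s^(n+1)} = t^n with n=3. So L⁻¹{6/s^4} = t^3, and L⁻¹{30/s^4} = (30/6)·t^3 = 5·t^3

Final answer: 5·t^3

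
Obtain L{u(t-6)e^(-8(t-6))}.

u(t-a)f(t-a) with f(t)=e^(-8t). L{e^(-8t)} = 1/(s+8). By time shift: e^(-6s)/(s+8)

Final answer: e^(-6s)/(s+8)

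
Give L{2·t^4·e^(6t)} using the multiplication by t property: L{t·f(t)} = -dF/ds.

Using L{t^n·e^(at)} = n!/(s-a)^(n+1), L{t^4·e^(6t)} = 24/(s-6)^5, so L{2·t^4·e^(6t)} = 2·24/(s-6)^5 = 48/(s-6)^5

Final answer: 48/(s-6)^5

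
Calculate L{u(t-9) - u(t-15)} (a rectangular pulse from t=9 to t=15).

L{u(t-a)} = e^(-as)/s. L{u(t-9) - u(t-15)} = (e^(-9s) - e^(-15s))/s

Final answer: (e^(-9s) - e^(-15s))/s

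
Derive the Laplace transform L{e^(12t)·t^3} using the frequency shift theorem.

L{e^(at)·t^n} = n!/(s-a)^(n+1), so L{e^(12t)·t^3} = 6/(s-12)^4

Final answer: 6/(s-12)^4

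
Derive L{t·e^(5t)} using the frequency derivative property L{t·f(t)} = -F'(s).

L{e^(5t)} = 1/(s-5). By frequency derivative: L{t·e^(5t)} = -d/ds[1/(s-5)] = -(-1)/(s-5)² = 1/(s-5)²

Final answer: 1/(s-5)²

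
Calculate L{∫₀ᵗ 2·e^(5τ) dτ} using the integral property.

L{∫₀ᵗ f(τ)dτ} = F(s)/s with F(s) = 2/(s-5), so L{∫₀ᵗ 2·e^(5τ) dτ} = 2/(s(s-5))

Final answer: 2/(s(s-5))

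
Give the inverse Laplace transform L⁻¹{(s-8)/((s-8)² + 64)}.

Using frequency shift, L⁻¹{(s-8)/((s-8)² + 64)} = e^(8t)·cos(8t)

Final answer: e^(8t)·cos(8t)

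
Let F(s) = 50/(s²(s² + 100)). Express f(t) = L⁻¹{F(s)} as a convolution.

50/(s²(s² + 100)) = (1/s²)·(50/(s² + 100)) = L{t}·L{5·sin(10t)}. So f(t) = t*(5·sin(10t)) = ∫₀ᵗ 5τ·sin(10(t-τ)) dτ

Final answer: ∫₀ᵗ 5τ·sin(10(t-τ)) dτ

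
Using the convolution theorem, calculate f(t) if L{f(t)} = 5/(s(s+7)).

5/(s(s+7)) = (5/s)·(1/(s+7)) = L{5}·L{e^(-7t)}. By convolution, f(t) = 5*e^(-7t) = ∫₀ᵗ 5·e^(-7τ) dτ = 5·(1 - e^(-7t))/7

Final answer: 5·(1 - e^(-7t))/7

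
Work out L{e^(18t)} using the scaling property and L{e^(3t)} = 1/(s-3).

Using L{f(at)} = (1/a)F(s/a) with a=6 and f(t) = e^(3t): L{e^(18t)} = (1/6) · 1/((s/6)-3) = (1/6) · 6/(s-18) = 1/(s-18)

Final answer: 1/(s-18)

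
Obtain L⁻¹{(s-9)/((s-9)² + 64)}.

Using frequency shift: L⁻¹{(s-a)/((s-a)² + b²)} = e^(at)cos(bt). Here a=9, b=8

Final answer: e^(9t)·cos(8t)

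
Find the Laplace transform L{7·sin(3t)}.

L{sin(ωt)} = ω/(s² + ω²), so L{sin(3t)} = 3/(s² + 9). Then L{7·sin(3t)} = 7·3/(s² + 9) = 21/(s² + 9)

Final answer: 21/(s² + 9)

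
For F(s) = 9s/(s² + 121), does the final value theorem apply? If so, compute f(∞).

The final value theorem requires all poles of sF(s) in the left half-plane. sF(s) = 9s²/(s² + 121) has poles at s = ±11i (imaginary axis). Theorem does NOT apply (oscillatory system).

Final answer: Not applicable (oscillatory)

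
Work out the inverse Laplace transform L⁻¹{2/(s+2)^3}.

L⁻¹{n!/(s-a)^(n+1)} = t^n·e^(at), so L⁻¹{2/(s+2)^3} = t^2·e^(-2t)

Final answer: t^2·e^(-2t)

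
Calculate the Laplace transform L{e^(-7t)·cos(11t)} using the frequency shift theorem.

Frequency shift: L{e^(at)f(t)} = F(s-a). L{e^(-7t)·cos(11t)} = (s+7)/((s+7)² + 121)

Final answer: (s+7)/((s+7)² + 121)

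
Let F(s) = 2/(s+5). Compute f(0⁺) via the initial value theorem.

f(0⁺) = lim_{s→∞} s·2/(s+5) = lim_{s→∞} 2s/(s+5) = 2

Final answer: 2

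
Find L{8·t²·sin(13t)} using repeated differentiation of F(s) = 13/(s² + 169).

F(s) = 13/(s² + 169). F'(s) = -26s/(s² + 169)². F''(s) = -26(169 - 3s²)/(s² + 169)³ = (78s² - 4394)/(s² + 169)³. So L{t²·sin(13t)} = (-1)² F''(s) = (78s² - 4394)/(s² + 169)³. Then L{8·t²·sin(13t)} = 8·(78s² - 4394)/(s² + 169)³ = (624s² - 35152)/(s² + 169)³

Final answer: (624s² - 35152)/(s² + 169)³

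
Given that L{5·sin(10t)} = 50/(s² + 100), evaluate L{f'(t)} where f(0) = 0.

L{f'(t)} = s·F(s) - f(0) = s·50/(s² + 100) - 0 = 50s/(s² + 100)

Final answer: 50s/(s² + 100)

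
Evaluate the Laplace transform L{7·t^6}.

L{t^n} = n!/s^(n+1), so L{t^6} = 720/s^7. Then L{7·t^6} = 7·720/s^7 = 5040/s^7

Final answer: 5040/s^7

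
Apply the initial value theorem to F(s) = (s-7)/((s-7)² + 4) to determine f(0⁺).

f(0⁺) = lim_{s→∞} sF(s) = lim_{s→∞} s(s-7)/((s-7)² + 4) = 1

Final answer: 1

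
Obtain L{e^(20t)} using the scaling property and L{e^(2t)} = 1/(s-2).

Using L{f(at)} = (1/a)F(s/a) with a=10 and f(t) = e^(2t): L{e^(20t)} = (1/10) · 1/((s/10)-2) = (1/10) · 10/(s-20) = 1/(s-20)

Final answer: 1/(s-20)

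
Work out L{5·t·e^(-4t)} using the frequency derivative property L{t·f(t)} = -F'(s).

L{e^(-4t)} = 1/(s+4). By frequency derivative: L{t·e^(-4t)} = -d/ds[1/(s+4)] = -(-1)/(s+4)² = 1/(s+4)². Then L{5·t·e^(-4t)} = 5·1/(s+4)² = 5/(s+4)²

Final answer: 5/(s+4)²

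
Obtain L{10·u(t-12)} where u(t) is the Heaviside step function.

L{u(t-a)} = e^(-as)/s. Here a=12, so L{u(t-12)} = e^(-12s)/s, and L{10·u(t-12)} = 10·e^(-12s)/s

Final answer: 10·e^(-12s)/s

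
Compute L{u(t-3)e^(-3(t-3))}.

u(t-a)f(t-a) with f(t)=e^(-3t). L{e^(-3t)} = 1/(s+3). By time shift: e^(-3s)/(s+3)

Final answer: e^(-3s)/(s+3)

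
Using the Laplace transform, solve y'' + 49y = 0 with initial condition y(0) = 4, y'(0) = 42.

L{y''} + 49L{y} = 0. s²Y - 4s - 42 + 49Y = 0. Y(s² + 49) = 4s + 42. Y = (4s + 42)/(s² + 49). Inverting: y(t) = 4cos(7t) + 6sin(7t)

Final answer: y(t) = 4cos(7t) + 6sin(7t)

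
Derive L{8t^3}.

L{t^n} = n!/s^(n+1). So L{8t^3} = 8·3!/s^4 = 48/s^4

Final answer: 48/s^4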